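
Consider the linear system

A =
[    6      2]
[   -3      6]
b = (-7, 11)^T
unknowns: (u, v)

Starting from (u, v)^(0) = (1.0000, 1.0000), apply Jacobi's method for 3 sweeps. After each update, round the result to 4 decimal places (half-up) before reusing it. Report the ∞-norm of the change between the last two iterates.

Iteration 1:
  u = (-7 - (2)·1.0000) / (6) = -1.5000
  v = (11 - (-3)·1.0000) / (6) = 2.3333
Iteration 2:
  u = (-7 - (2)·2.3333) / (6) = -1.9444
  v = (11 - (-3)·-1.5000) / (6) = 1.0833
Iteration 3:
  u = (-7 - (2)·1.0833) / (6) = -1.5278
  v = (11 - (-3)·-1.9444) / (6) = 0.8611
Change: (0.4166, -0.2222) → max |·| = 0.4166

0.4166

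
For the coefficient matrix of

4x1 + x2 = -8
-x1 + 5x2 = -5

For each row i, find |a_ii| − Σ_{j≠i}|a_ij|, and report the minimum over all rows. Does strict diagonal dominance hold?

3

row 1: |4| − (1) = 3
row 2: |5| − (1) = 4
minimum over rows = 3 → strictly diagonally dominant (convergence guaranteed)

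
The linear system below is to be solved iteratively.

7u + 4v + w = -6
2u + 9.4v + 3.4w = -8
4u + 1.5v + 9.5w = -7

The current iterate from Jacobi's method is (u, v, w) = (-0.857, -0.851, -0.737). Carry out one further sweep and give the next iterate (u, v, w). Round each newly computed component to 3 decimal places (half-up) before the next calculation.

One sweep:
  u = (-6 - (4)·-0.851 - (1)·-0.737) / (7) = -0.266
  v = (-8 - (2)·-0.857 - (3.4)·-0.737) / (9.4) = -0.402
  w = (-7 - (4)·-0.857 - (1.5)·-0.851) / (9.5) = -0.242

(-0.266, -0.402, -0.242)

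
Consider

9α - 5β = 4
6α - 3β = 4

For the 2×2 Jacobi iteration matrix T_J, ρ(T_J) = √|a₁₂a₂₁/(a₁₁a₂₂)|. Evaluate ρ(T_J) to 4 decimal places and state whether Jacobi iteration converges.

a₁₂a₂₁/(a₁₁a₂₂) = (-5)·(6) / ((9)·(-3)) = 1.111111
ρ = √|1.111111| = √1.111111 = 1.0541
ρ > 1, so Jacobi diverges

1.0541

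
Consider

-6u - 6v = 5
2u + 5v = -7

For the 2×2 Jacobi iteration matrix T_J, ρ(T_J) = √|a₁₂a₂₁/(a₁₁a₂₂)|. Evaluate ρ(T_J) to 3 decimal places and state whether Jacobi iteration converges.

0.632

a₁₂a₂₁/(a₁₁a₂₂) = (-6)·(2) / ((-6)·(5)) = 0.400000
ρ = √|0.400000| = √0.400000 = 0.632
ρ < 1, so Jacobi converges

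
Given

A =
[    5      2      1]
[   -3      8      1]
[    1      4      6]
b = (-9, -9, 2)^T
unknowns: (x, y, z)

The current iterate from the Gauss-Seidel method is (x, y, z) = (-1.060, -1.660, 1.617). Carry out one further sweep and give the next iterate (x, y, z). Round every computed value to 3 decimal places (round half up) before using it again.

One sweep:
  x = (-9 - (2)·-1.660 - (1)·1.617) / (5) = -1.459
  y = (-9 - (-3)·-1.459 - (1)·1.617) / (8) = -1.874
  z = (2 - (1)·-1.459 - (4)·-1.874) / (6) = 1.826

(-1.459, -1.874, 1.826)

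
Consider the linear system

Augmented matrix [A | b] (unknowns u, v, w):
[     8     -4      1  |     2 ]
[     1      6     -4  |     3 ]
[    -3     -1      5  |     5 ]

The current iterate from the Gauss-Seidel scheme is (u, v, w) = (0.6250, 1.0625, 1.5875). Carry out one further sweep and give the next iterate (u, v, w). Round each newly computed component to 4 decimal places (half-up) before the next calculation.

(0.5828, 1.4612, 1.6419)

One sweep:
  u = (2 - (-4)·1.0625 - (1)·1.5875) / (8) = 0.5828
  v = (3 - (1)·0.5828 - (-4)·1.5875) / (6) = 1.4612
  w = (5 - (-3)·0.5828 - (-1)·1.4612) / (5) = 1.6419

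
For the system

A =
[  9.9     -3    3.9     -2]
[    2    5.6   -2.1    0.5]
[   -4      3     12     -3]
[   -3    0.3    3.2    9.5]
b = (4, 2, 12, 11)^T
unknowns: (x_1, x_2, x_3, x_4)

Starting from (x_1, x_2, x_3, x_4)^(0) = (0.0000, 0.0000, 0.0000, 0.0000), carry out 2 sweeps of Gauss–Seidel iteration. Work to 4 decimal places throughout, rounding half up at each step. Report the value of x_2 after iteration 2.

Iteration 1:
  x_1 = (4 - (-3)·0.0000 - (3.9)·0.0000 - (-2)·0.0000) / (9.9) = 0.4040
  x_2 = (2 - (2)·0.4040 - (-2.1)·0.0000 - (0.5)·0.0000) / (5.6) = 0.2129
  x_3 = (12 - (-4)·0.4040 - (3)·0.2129 - (-3)·0.0000) / (12) = 1.0814
  x_4 = (11 - (-3)·0.4040 - (0.3)·0.2129 - (3.2)·1.0814) / (9.5) = 0.9145
Iteration 2:
  x_1 = (4 - (-3)·0.2129 - (3.9)·1.0814 - (-2)·0.9145) / (9.9) = 0.2273
  x_2 = (2 - (2)·0.2273 - (-2.1)·1.0814 - (0.5)·0.9145) / (5.6) = 0.5998
  x_3 = (12 - (-4)·0.2273 - (3)·0.5998 - (-3)·0.9145) / (12) = 1.1544
  x_4 = (11 - (-3)·0.2273 - (0.3)·0.5998 - (3.2)·1.1544) / (9.5) = 0.8219

0.5998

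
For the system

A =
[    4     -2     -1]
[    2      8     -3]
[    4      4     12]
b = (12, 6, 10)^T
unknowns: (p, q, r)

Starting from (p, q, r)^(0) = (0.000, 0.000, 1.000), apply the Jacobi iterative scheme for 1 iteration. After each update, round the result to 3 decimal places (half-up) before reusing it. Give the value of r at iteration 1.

Iteration 1:
  p = (12 - (-2)·0.000 - (-1)·1.000) / (4) = 3.250
  q = (6 - (2)·0.000 - (-3)·1.000) / (8) = 1.125
  r = (10 - (4)·0.000 - (4)·0.000) / (12) = 0.833

0.833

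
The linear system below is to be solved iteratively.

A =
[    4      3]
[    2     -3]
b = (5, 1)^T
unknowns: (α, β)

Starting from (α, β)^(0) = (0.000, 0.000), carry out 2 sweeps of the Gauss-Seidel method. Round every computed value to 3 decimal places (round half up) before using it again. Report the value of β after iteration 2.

0.250

Iteration 1:
  α = (5 - (3)·0.000) / (4) = 1.250
  β = (1 - (2)·1.250) / (-3) = 0.500
Iteration 2:
  α = (5 - (3)·0.500) / (4) = 0.875
  β = (1 - (2)·0.875) / (-3) = 0.250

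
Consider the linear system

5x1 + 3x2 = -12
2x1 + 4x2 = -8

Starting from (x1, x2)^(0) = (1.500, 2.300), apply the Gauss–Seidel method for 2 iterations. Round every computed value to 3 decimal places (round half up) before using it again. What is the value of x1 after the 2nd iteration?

-2.334

Iteration 1:
  x1 = (-12 - (3)·2.300) / (5) = -3.780
  x2 = (-8 - (2)·-3.780) / (4) = -0.110
Iteration 2:
  x1 = (-12 - (3)·-0.110) / (5) = -2.334
  x2 = (-8 - (2)·-2.334) / (4) = -0.833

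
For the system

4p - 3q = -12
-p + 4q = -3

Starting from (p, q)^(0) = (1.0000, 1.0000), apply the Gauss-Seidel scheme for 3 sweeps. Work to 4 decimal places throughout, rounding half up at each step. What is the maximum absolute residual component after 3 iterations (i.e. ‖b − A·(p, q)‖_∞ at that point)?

0.2438

Iteration 1:
  p = (-12 - (-3)·1.0000) / (4) = -2.2500
  q = (-3 - (-1)·-2.2500) / (4) = -1.3125
Iteration 2:
  p = (-12 - (-3)·-1.3125) / (4) = -3.9844
  q = (-3 - (-1)·-3.9844) / (4) = -1.7461
Iteration 3:
  p = (-12 - (-3)·-1.7461) / (4) = -4.3096
  q = (-3 - (-1)·-4.3096) / (4) = -1.8274
Residual b − A·x = (-0.2438, 0.0000); ∞-norm = 0.2438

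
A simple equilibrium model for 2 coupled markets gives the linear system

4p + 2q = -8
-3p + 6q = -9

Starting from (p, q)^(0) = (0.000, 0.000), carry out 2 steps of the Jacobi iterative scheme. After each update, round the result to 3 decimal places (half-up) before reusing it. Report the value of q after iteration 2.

-2.500

Iteration 1:
  p = (-8 - (2)·0.000) / (4) = -2.000
  q = (-9 - (-3)·0.000) / (6) = -1.500
Iteration 2:
  p = (-8 - (2)·-1.500) / (4) = -1.250
  q = (-9 - (-3)·-2.000) / (6) = -2.500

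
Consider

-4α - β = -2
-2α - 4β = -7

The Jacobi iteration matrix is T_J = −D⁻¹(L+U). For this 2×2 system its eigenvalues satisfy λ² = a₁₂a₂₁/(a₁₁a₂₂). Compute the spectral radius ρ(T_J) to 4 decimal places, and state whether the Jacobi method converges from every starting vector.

a₁₂a₂₁/(a₁₁a₂₂) = (-1)·(-2) / ((-4)·(-4)) = 0.125000
ρ = √|0.125000| = √0.125000 = 0.3536
ρ < 1, so Jacobi converges

0.3536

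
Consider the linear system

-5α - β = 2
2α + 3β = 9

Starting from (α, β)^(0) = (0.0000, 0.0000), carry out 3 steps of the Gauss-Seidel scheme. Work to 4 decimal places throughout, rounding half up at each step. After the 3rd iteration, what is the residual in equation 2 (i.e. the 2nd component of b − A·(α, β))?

-0.0001

Iteration 1:
  α = (2 - (-1)·0.0000) / (-5) = -0.4000
  β = (9 - (2)·-0.4000) / (3) = 3.2667
Iteration 2:
  α = (2 - (-1)·3.2667) / (-5) = -1.0533
  β = (9 - (2)·-1.0533) / (3) = 3.7022
Iteration 3:
  α = (2 - (-1)·3.7022) / (-5) = -1.1404
  β = (9 - (2)·-1.1404) / (3) = 3.7603
Residual b − A·x = (0.0583, -0.0001)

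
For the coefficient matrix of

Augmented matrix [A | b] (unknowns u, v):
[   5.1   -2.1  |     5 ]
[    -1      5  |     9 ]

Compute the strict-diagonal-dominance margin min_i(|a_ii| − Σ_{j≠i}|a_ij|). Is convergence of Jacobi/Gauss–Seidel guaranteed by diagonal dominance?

row 1: |5.1| − (2.1) = 3
row 2: |5| − (1) = 4
minimum over rows = 3 → strictly diagonally dominant (convergence guaranteed)

3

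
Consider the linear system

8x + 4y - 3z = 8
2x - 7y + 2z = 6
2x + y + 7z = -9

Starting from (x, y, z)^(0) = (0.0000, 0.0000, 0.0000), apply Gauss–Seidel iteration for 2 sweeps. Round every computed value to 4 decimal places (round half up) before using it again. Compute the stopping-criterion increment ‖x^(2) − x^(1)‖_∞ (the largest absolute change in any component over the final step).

Iteration 1:
  x = (8 - (4)·0.0000 - (-3)·0.0000) / (8) = 1.0000
  y = (6 - (2)·1.0000 - (2)·0.0000) / (-7) = -0.5714
  z = (-9 - (2)·1.0000 - (1)·-0.5714) / (7) = -1.4898
Iteration 2:
  x = (8 - (4)·-0.5714 - (-3)·-1.4898) / (8) = 0.7270
  y = (6 - (2)·0.7270 - (2)·-1.4898) / (-7) = -1.0751
  z = (-9 - (2)·0.7270 - (1)·-1.0751) / (7) = -1.3398
Change: (-0.2730, -0.5037, 0.1500) → max |·| = 0.5037

0.5037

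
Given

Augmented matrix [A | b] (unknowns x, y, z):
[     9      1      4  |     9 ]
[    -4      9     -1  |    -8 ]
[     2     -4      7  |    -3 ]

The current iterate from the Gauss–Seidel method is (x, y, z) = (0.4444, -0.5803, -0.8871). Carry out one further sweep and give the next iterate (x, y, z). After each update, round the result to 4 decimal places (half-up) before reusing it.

One sweep:
  x = (9 - (1)·-0.5803 - (4)·-0.8871) / (9) = 1.4587
  y = (-8 - (-4)·1.4587 - (-1)·-0.8871) / (9) = -0.3391
  z = (-3 - (2)·1.4587 - (-4)·-0.3391) / (7) = -1.0391

(1.4587, -0.3391, -1.0391)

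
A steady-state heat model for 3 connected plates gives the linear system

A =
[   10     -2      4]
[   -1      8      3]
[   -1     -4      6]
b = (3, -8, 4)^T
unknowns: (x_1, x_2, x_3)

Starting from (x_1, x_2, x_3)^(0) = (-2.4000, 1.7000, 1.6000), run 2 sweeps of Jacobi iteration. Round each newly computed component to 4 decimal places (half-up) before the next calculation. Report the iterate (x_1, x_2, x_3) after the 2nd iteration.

(-0.6400, -1.5250, -0.6000)

Iteration 1:
  x_1 = (3 - (-2)·1.7000 - (4)·1.6000) / (10) = 0.0000
  x_2 = (-8 - (-1)·-2.4000 - (3)·1.6000) / (8) = -1.9000
  x_3 = (4 - (-1)·-2.4000 - (-4)·1.7000) / (6) = 1.4000
Iteration 2:
  x_1 = (3 - (-2)·-1.9000 - (4)·1.4000) / (10) = -0.6400
  x_2 = (-8 - (-1)·0.0000 - (3)·1.4000) / (8) = -1.5250
  x_3 = (4 - (-1)·0.0000 - (-4)·-1.9000) / (6) = -0.6000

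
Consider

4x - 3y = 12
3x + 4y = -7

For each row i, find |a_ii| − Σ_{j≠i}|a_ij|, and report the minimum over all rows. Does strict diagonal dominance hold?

1

row 1: |4| − (3) = 1
row 2: |4| − (3) = 1
minimum over rows = 1 → strictly diagonally dominant (convergence guaranteed)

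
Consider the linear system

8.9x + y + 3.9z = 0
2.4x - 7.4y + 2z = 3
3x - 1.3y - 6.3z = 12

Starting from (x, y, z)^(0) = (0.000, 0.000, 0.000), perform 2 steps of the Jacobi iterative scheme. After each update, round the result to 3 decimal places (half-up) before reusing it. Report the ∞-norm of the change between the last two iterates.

0.880

Iteration 1:
  x = (0 - (1)·0.000 - (3.9)·0.000) / (8.9) = 0.000
  y = (3 - (2.4)·0.000 - (2)·0.000) / (-7.4) = -0.405
  z = (12 - (3)·0.000 - (-1.3)·0.000) / (-6.3) = -1.905
Iteration 2:
  x = (0 - (1)·-0.405 - (3.9)·-1.905) / (8.9) = 0.880
  y = (3 - (2.4)·0.000 - (2)·-1.905) / (-7.4) = -0.920
  z = (12 - (3)·0.000 - (-1.3)·-0.405) / (-6.3) = -1.821
Change: (0.880, -0.515, 0.084) → max |·| = 0.880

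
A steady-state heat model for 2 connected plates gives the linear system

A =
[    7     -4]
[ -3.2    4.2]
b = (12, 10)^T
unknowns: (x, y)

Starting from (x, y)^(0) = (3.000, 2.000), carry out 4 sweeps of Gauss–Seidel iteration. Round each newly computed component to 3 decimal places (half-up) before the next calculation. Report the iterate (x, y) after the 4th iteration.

Iteration 1:
  x = (12 - (-4)·2.000) / (7) = 2.857
  y = (10 - (-3.2)·2.857) / (4.2) = 4.558
Iteration 2:
  x = (12 - (-4)·4.558) / (7) = 4.319
  y = (10 - (-3.2)·4.319) / (4.2) = 5.672
Iteration 3:
  x = (12 - (-4)·5.672) / (7) = 4.955
  y = (10 - (-3.2)·4.955) / (4.2) = 6.156
Iteration 4:
  x = (12 - (-4)·6.156) / (7) = 5.232
  y = (10 - (-3.2)·5.232) / (4.2) = 6.367

(5.232, 6.367)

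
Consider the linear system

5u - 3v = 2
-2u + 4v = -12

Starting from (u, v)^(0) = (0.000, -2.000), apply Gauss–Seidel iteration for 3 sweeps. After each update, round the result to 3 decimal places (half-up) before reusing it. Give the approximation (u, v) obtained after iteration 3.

(-1.892, -3.946)

Iteration 1:
  u = (2 - (-3)·-2.000) / (5) = -0.800
  v = (-12 - (-2)·-0.800) / (4) = -3.400
Iteration 2:
  u = (2 - (-3)·-3.400) / (5) = -1.640
  v = (-12 - (-2)·-1.640) / (4) = -3.820
Iteration 3:
  u = (2 - (-3)·-3.820) / (5) = -1.892
  v = (-12 - (-2)·-1.892) / (4) = -3.946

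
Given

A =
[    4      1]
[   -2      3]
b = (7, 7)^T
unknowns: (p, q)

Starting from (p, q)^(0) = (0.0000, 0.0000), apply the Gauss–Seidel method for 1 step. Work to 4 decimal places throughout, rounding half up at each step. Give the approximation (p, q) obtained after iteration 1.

Iteration 1:
  p = (7 - (1)·0.0000) / (4) = 1.7500
  q = (7 - (-2)·1.7500) / (3) = 3.5000

(1.7500, 3.5000)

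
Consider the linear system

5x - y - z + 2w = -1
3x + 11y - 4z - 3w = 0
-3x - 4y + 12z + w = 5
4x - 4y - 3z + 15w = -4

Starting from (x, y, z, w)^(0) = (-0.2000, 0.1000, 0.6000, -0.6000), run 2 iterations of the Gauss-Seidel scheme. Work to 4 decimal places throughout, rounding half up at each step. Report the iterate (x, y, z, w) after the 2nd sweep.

(-0.0120, 0.1326, 0.4754, -0.1330)

Iteration 1:
  x = (-1 - (-1)·0.1000 - (-1)·0.6000 - (2)·-0.6000) / (5) = 0.1800
  y = (0 - (3)·0.1800 - (-4)·0.6000 - (-3)·-0.6000) / (11) = 0.0055
  z = (5 - (-3)·0.1800 - (-4)·0.0055 - (1)·-0.6000) / (12) = 0.5135
  w = (-4 - (4)·0.1800 - (-4)·0.0055 - (-3)·0.5135) / (15) = -0.2105
Iteration 2:
  x = (-1 - (-1)·0.0055 - (-1)·0.5135 - (2)·-0.2105) / (5) = -0.0120
  y = (0 - (3)·-0.0120 - (-4)·0.5135 - (-3)·-0.2105) / (11) = 0.1326
  z = (5 - (-3)·-0.0120 - (-4)·0.1326 - (1)·-0.2105) / (12) = 0.4754
  w = (-4 - (4)·-0.0120 - (-4)·0.1326 - (-3)·0.4754) / (15) = -0.1330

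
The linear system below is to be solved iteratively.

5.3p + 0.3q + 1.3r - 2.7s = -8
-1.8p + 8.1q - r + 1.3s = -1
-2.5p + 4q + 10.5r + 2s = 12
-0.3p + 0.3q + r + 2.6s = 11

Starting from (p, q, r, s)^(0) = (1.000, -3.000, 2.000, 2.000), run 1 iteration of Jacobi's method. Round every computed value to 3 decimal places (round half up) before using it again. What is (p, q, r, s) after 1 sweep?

(-0.811, 0.025, 2.143, 3.923)

Iteration 1:
  p = (-8 - (0.3)·-3.000 - (1.3)·2.000 - (-2.7)·2.000) / (5.3) = -0.811
  q = (-1 - (-1.8)·1.000 - (-1)·2.000 - (1.3)·2.000) / (8.1) = 0.025
  r = (12 - (-2.5)·1.000 - (4)·-3.000 - (2)·2.000) / (10.5) = 2.143
  s = (11 - (-0.3)·1.000 - (0.3)·-3.000 - (1)·2.000) / (2.6) = 3.923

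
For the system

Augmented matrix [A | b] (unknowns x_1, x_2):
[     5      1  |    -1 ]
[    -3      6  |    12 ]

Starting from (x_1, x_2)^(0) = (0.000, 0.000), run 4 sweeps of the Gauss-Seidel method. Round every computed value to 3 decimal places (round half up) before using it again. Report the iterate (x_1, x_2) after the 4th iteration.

(-0.546, 1.727)

Iteration 1:
  x_1 = (-1 - (1)·0.000) / (5) = -0.200
  x_2 = (12 - (-3)·-0.200) / (6) = 1.900
Iteration 2:
  x_1 = (-1 - (1)·1.900) / (5) = -0.580
  x_2 = (12 - (-3)·-0.580) / (6) = 1.710
Iteration 3:
  x_1 = (-1 - (1)·1.710) / (5) = -0.542
  x_2 = (12 - (-3)·-0.542) / (6) = 1.729
Iteration 4:
  x_1 = (-1 - (1)·1.729) / (5) = -0.546
  x_2 = (12 - (-3)·-0.546) / (6) = 1.727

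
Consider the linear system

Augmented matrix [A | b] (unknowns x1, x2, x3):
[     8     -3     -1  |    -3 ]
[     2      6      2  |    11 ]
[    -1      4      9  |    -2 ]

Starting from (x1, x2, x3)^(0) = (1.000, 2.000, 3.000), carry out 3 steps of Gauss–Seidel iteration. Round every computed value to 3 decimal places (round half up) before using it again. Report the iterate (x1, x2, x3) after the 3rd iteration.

(0.244, 2.135, -1.144)

Iteration 1:
  x1 = (-3 - (-3)·2.000 - (-1)·3.000) / (8) = 0.750
  x2 = (11 - (2)·0.750 - (2)·3.000) / (6) = 0.583
  x3 = (-2 - (-1)·0.750 - (4)·0.583) / (9) = -0.398
Iteration 2:
  x1 = (-3 - (-3)·0.583 - (-1)·-0.398) / (8) = -0.206
  x2 = (11 - (2)·-0.206 - (2)·-0.398) / (6) = 2.035
  x3 = (-2 - (-1)·-0.206 - (4)·2.035) / (9) = -1.150
Iteration 3:
  x1 = (-3 - (-3)·2.035 - (-1)·-1.150) / (8) = 0.244
  x2 = (11 - (2)·0.244 - (2)·-1.150) / (6) = 2.135
  x3 = (-2 - (-1)·0.244 - (4)·2.135) / (9) = -1.144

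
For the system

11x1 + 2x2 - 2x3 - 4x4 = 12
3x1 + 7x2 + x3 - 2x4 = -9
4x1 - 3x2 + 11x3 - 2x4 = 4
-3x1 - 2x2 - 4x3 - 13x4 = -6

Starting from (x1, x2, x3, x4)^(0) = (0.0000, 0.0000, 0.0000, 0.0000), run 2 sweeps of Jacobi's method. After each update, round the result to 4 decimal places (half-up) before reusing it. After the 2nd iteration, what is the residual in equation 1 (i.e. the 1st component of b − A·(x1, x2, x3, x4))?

Iteration 1:
  x1 = (12 - (2)·0.0000 - (-2)·0.0000 - (-4)·0.0000) / (11) = 1.0909
  x2 = (-9 - (3)·0.0000 - (1)·0.0000 - (-2)·0.0000) / (7) = -1.2857
  x3 = (4 - (4)·0.0000 - (-3)·0.0000 - (-2)·0.0000) / (11) = 0.3636
  x4 = (-6 - (-3)·0.0000 - (-2)·0.0000 - (-4)·0.0000) / (-13) = 0.4615
Iteration 2:
  x1 = (12 - (2)·-1.2857 - (-2)·0.3636 - (-4)·0.4615) / (11) = 1.5586
  x2 = (-9 - (3)·1.0909 - (1)·0.3636 - (-2)·0.4615) / (7) = -1.6733
  x3 = (4 - (4)·1.0909 - (-3)·-1.2857 - (-2)·0.4615) / (11) = -0.2998
  x4 = (-6 - (-3)·1.0909 - (-2)·-1.2857 - (-4)·0.3636) / (-13) = 0.2957
Residual b − A·x = (-1.2148, -1.0715, -3.3651, -2.0259)

-1.2148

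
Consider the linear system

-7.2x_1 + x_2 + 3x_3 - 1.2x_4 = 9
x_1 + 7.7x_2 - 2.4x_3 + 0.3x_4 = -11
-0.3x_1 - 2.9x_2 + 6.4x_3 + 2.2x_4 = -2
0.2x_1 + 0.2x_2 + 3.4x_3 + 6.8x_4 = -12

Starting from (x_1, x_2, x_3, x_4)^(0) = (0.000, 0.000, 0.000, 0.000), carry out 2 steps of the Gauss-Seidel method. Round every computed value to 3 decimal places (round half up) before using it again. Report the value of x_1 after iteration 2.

-1.617

Iteration 1:
  x_1 = (9 - (1)·0.000 - (3)·0.000 - (-1.2)·0.000) / (-7.2) = -1.250
  x_2 = (-11 - (1)·-1.250 - (-2.4)·0.000 - (0.3)·0.000) / (7.7) = -1.266
  x_3 = (-2 - (-0.3)·-1.250 - (-2.9)·-1.266 - (2.2)·0.000) / (6.4) = -0.945
  x_4 = (-12 - (0.2)·-1.250 - (0.2)·-1.266 - (3.4)·-0.945) / (6.8) = -1.218
Iteration 2:
  x_1 = (9 - (1)·-1.266 - (3)·-0.945 - (-1.2)·-1.218) / (-7.2) = -1.617
  x_2 = (-11 - (1)·-1.617 - (-2.4)·-0.945 - (0.3)·-1.218) / (7.7) = -1.466
  x_3 = (-2 - (-0.3)·-1.617 - (-2.9)·-1.466 - (2.2)·-1.218) / (6.4) = -0.634
  x_4 = (-12 - (0.2)·-1.617 - (0.2)·-1.466 - (3.4)·-0.634) / (6.8) = -1.357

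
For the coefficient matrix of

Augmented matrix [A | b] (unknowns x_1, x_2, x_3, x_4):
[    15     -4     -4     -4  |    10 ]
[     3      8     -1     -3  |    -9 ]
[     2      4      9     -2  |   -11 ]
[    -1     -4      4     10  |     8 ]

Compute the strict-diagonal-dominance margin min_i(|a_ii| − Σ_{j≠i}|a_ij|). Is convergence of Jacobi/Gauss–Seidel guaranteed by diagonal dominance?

row 1: |15| − (4+4+4) = 3
row 2: |8| − (3+1+3) = 1
row 3: |9| − (2+4+2) = 1
row 4: |10| − (1+4+4) = 1
minimum over rows = 1 → strictly diagonally dominant (convergence guaranteed)

1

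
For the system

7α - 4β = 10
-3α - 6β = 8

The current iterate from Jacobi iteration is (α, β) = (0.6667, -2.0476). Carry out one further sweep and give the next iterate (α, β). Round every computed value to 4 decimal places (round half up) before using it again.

One sweep:
  α = (10 - (-4)·-2.0476) / (7) = 0.2585
  β = (8 - (-3)·0.6667) / (-6) = -1.6667

(0.2585, -1.6667)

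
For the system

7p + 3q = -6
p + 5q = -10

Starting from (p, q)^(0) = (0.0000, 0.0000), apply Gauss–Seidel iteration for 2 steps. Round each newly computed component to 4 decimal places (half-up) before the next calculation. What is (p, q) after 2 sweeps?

(-0.0735, -1.9853)

Iteration 1:
  p = (-6 - (3)·0.0000) / (7) = -0.8571
  q = (-10 - (1)·-0.8571) / (5) = -1.8286
Iteration 2:
  p = (-6 - (3)·-1.8286) / (7) = -0.0735
  q = (-10 - (1)·-0.0735) / (5) = -1.9853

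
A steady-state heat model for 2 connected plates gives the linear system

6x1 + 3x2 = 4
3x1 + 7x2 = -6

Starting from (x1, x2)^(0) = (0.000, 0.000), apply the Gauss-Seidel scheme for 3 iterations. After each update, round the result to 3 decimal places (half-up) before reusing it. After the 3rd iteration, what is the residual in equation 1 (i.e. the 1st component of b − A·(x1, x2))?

Iteration 1:
  x1 = (4 - (3)·0.000) / (6) = 0.667
  x2 = (-6 - (3)·0.667) / (7) = -1.143
Iteration 2:
  x1 = (4 - (3)·-1.143) / (6) = 1.238
  x2 = (-6 - (3)·1.238) / (7) = -1.388
Iteration 3:
  x1 = (4 - (3)·-1.388) / (6) = 1.361
  x2 = (-6 - (3)·1.361) / (7) = -1.440
Residual b − A·x = (0.154, -0.003)

0.154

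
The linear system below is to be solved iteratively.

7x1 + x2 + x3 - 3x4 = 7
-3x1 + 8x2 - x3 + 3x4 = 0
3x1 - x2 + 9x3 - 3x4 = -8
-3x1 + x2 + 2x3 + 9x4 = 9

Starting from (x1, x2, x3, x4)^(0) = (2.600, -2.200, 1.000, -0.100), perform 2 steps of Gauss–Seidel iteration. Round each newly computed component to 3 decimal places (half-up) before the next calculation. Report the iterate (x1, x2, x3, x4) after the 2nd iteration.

Iteration 1:
  x1 = (7 - (1)·-2.200 - (1)·1.000 - (-3)·-0.100) / (7) = 1.129
  x2 = (0 - (-3)·1.129 - (-1)·1.000 - (3)·-0.100) / (8) = 0.586
  x3 = (-8 - (3)·1.129 - (-1)·0.586 - (-3)·-0.100) / (9) = -1.233
  x4 = (9 - (-3)·1.129 - (1)·0.586 - (2)·-1.233) / (9) = 1.585
Iteration 2:
  x1 = (7 - (1)·0.586 - (1)·-1.233 - (-3)·1.585) / (7) = 1.772
  x2 = (0 - (-3)·1.772 - (-1)·-1.233 - (3)·1.585) / (8) = -0.084
  x3 = (-8 - (3)·1.772 - (-1)·-0.084 - (-3)·1.585) / (9) = -0.961
  x4 = (9 - (-3)·1.772 - (1)·-0.084 - (2)·-0.961) / (9) = 1.814

(1.772, -0.084, -0.961, 1.814)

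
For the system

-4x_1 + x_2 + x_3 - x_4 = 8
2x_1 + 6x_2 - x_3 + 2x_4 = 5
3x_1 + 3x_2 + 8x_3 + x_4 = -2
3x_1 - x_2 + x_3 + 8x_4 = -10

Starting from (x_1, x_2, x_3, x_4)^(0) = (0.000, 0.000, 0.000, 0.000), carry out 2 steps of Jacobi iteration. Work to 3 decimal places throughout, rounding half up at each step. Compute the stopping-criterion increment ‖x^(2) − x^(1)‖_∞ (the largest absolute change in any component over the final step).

1.042

Iteration 1:
  x_1 = (8 - (1)·0.000 - (1)·0.000 - (-1)·0.000) / (-4) = -2.000
  x_2 = (5 - (2)·0.000 - (-1)·0.000 - (2)·0.000) / (6) = 0.833
  x_3 = (-2 - (3)·0.000 - (3)·0.000 - (1)·0.000) / (8) = -0.250
  x_4 = (-10 - (3)·0.000 - (-1)·0.000 - (1)·0.000) / (8) = -1.250
Iteration 2:
  x_1 = (8 - (1)·0.833 - (1)·-0.250 - (-1)·-1.250) / (-4) = -1.542
  x_2 = (5 - (2)·-2.000 - (-1)·-0.250 - (2)·-1.250) / (6) = 1.875
  x_3 = (-2 - (3)·-2.000 - (3)·0.833 - (1)·-1.250) / (8) = 0.344
  x_4 = (-10 - (3)·-2.000 - (-1)·0.833 - (1)·-0.250) / (8) = -0.365
Change: (0.458, 1.042, 0.594, 0.885) → max |·| = 1.042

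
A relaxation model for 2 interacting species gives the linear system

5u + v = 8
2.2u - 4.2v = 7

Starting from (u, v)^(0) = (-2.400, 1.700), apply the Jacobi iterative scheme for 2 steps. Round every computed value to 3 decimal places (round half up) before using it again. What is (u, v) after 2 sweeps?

Iteration 1:
  u = (8 - (1)·1.700) / (5) = 1.260
  v = (7 - (2.2)·-2.400) / (-4.2) = -2.924
Iteration 2:
  u = (8 - (1)·-2.924) / (5) = 2.185
  v = (7 - (2.2)·1.260) / (-4.2) = -1.007

(2.185, -1.007)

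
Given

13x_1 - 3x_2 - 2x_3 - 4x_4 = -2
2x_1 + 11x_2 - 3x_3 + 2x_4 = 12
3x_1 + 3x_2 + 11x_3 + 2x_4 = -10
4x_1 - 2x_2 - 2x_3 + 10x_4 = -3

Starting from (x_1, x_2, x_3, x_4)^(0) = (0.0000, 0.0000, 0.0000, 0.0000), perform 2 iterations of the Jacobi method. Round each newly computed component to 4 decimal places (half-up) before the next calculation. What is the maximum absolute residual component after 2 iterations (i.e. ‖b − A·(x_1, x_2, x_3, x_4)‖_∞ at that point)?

Iteration 1:
  x_1 = (-2 - (-3)·0.0000 - (-2)·0.0000 - (-4)·0.0000) / (13) = -0.1538
  x_2 = (12 - (2)·0.0000 - (-3)·0.0000 - (2)·0.0000) / (11) = 1.0909
  x_3 = (-10 - (3)·0.0000 - (3)·0.0000 - (2)·0.0000) / (11) = -0.9091
  x_4 = (-3 - (4)·0.0000 - (-2)·0.0000 - (-2)·0.0000) / (10) = -0.3000
Iteration 2:
  x_1 = (-2 - (-3)·1.0909 - (-2)·-0.9091 - (-4)·-0.3000) / (13) = -0.1343
  x_2 = (12 - (2)·-0.1538 - (-3)·-0.9091 - (2)·-0.3000) / (11) = 0.9255
  x_3 = (-10 - (3)·-0.1538 - (3)·1.0909 - (2)·-0.3000) / (11) = -1.1101
  x_4 = (-3 - (4)·-0.1538 - (-2)·1.0909 - (-2)·-0.9091) / (10) = -0.2021
Residual b − A·x = (-0.5062, -0.8380, 0.2417, -0.8110); ∞-norm = 0.8380

0.8380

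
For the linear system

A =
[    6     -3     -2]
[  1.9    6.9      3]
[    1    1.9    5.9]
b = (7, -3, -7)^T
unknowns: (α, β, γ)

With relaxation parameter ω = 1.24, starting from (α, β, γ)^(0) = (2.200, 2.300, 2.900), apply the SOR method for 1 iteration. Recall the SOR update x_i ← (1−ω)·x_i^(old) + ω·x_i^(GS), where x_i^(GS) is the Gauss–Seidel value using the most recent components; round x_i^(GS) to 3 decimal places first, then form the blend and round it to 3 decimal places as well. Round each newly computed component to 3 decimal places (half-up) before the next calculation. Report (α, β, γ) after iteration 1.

(3.543, -3.864, -1.369)

Iteration 1:
  α: GS value = (7 - (-3)·2.300 - (-2)·2.900) / (6) = 3.283;  α ← (1−ω)·2.200 + ω·3.283 = 3.543
  β: GS value = (-3 - (1.9)·3.543 - (3)·2.900) / (6.9) = -2.671;  β ← (1−ω)·2.300 + ω·-2.671 = -3.864
  γ: GS value = (-7 - (1)·3.543 - (1.9)·-3.864) / (5.9) = -0.543;  γ ← (1−ω)·2.900 + ω·-0.543 = -1.369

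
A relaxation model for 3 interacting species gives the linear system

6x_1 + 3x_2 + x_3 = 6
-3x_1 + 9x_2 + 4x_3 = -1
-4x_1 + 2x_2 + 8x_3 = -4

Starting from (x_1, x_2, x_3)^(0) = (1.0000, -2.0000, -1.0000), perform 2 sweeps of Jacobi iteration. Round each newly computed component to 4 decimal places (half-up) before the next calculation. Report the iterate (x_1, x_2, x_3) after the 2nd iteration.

Iteration 1:
  x_1 = (6 - (3)·-2.0000 - (1)·-1.0000) / (6) = 2.1667
  x_2 = (-1 - (-3)·1.0000 - (4)·-1.0000) / (9) = 0.6667
  x_3 = (-4 - (-4)·1.0000 - (2)·-2.0000) / (8) = 0.5000
Iteration 2:
  x_1 = (6 - (3)·0.6667 - (1)·0.5000) / (6) = 0.5833
  x_2 = (-1 - (-3)·2.1667 - (4)·0.5000) / (9) = 0.3889
  x_3 = (-4 - (-4)·2.1667 - (2)·0.6667) / (8) = 0.4167

(0.5833, 0.3889, 0.4167)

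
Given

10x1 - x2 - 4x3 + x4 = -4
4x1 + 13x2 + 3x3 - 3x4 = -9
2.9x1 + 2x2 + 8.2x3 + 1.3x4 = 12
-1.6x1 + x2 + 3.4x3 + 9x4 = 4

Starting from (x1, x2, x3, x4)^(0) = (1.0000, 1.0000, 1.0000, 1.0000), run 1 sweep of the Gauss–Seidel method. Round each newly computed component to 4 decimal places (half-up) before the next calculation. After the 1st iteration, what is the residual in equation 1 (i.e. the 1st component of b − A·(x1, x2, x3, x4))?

Iteration 1:
  x1 = (-4 - (-1)·1.0000 - (-4)·1.0000 - (1)·1.0000) / (10) = 0.0000
  x2 = (-9 - (4)·0.0000 - (3)·1.0000 - (-3)·1.0000) / (13) = -0.6923
  x3 = (12 - (2.9)·0.0000 - (2)·-0.6923 - (1.3)·1.0000) / (8.2) = 1.4737
  x4 = (4 - (-1.6)·0.0000 - (1)·-0.6923 - (3.4)·1.4737) / (9) = -0.0354
Residual b − A·x = (1.2379, -4.5274, 1.3463, 0.0003)

1.2379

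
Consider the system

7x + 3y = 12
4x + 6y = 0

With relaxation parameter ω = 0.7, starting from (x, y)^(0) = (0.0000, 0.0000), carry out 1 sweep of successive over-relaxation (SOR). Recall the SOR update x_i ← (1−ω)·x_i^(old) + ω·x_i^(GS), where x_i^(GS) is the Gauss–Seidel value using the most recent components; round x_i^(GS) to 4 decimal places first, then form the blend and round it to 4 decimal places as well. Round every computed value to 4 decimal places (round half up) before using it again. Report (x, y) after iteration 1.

Iteration 1:
  x: GS value = (12 - (3)·0.0000) / (7) = 1.7143;  x ← (1−ω)·0.0000 + ω·1.7143 = 1.2000
  y: GS value = (0 - (4)·1.2000) / (6) = -0.8000;  y ← (1−ω)·0.0000 + ω·-0.8000 = -0.5600

(1.2000, -0.5600)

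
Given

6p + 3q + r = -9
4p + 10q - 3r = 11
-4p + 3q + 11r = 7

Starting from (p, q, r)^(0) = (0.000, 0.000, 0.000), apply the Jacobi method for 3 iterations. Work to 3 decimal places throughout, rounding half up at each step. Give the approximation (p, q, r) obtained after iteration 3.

Iteration 1:
  p = (-9 - (3)·0.000 - (1)·0.000) / (6) = -1.500
  q = (11 - (4)·0.000 - (-3)·0.000) / (10) = 1.100
  r = (7 - (-4)·0.000 - (3)·0.000) / (11) = 0.636
Iteration 2:
  p = (-9 - (3)·1.100 - (1)·0.636) / (6) = -2.156
  q = (11 - (4)·-1.500 - (-3)·0.636) / (10) = 1.891
  r = (7 - (-4)·-1.500 - (3)·1.100) / (11) = -0.209
Iteration 3:
  p = (-9 - (3)·1.891 - (1)·-0.209) / (6) = -2.411
  q = (11 - (4)·-2.156 - (-3)·-0.209) / (10) = 1.900
  r = (7 - (-4)·-2.156 - (3)·1.891) / (11) = -0.663

(-2.411, 1.900, -0.663)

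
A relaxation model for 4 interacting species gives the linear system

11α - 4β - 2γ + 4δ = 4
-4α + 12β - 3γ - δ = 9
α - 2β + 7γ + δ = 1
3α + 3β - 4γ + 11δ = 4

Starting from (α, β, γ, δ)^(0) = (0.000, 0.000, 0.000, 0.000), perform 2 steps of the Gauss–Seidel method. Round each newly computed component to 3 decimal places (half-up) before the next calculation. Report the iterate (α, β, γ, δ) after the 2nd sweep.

Iteration 1:
  α = (4 - (-4)·0.000 - (-2)·0.000 - (4)·0.000) / (11) = 0.364
  β = (9 - (-4)·0.364 - (-3)·0.000 - (-1)·0.000) / (12) = 0.871
  γ = (1 - (1)·0.364 - (-2)·0.871 - (1)·0.000) / (7) = 0.340
  δ = (4 - (3)·0.364 - (3)·0.871 - (-4)·0.340) / (11) = 0.150
Iteration 2:
  α = (4 - (-4)·0.871 - (-2)·0.340 - (4)·0.150) / (11) = 0.688
  β = (9 - (-4)·0.688 - (-3)·0.340 - (-1)·0.150) / (12) = 1.077
  γ = (1 - (1)·0.688 - (-2)·1.077 - (1)·0.150) / (7) = 0.331
  δ = (4 - (3)·0.688 - (3)·1.077 - (-4)·0.331) / (11) = 0.003

(0.688, 1.077, 0.331, 0.003)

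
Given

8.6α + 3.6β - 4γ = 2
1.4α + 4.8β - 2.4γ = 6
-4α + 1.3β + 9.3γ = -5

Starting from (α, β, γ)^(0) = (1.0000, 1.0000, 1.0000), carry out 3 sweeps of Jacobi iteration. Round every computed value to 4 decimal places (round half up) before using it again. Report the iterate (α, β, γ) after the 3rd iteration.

Iteration 1:
  α = (2 - (3.6)·1.0000 - (-4)·1.0000) / (8.6) = 0.2791
  β = (6 - (1.4)·1.0000 - (-2.4)·1.0000) / (4.8) = 1.4583
  γ = (-5 - (-4)·1.0000 - (1.3)·1.0000) / (9.3) = -0.2473
Iteration 2:
  α = (2 - (3.6)·1.4583 - (-4)·-0.2473) / (8.6) = -0.4929
  β = (6 - (1.4)·0.2791 - (-2.4)·-0.2473) / (4.8) = 1.0449
  γ = (-5 - (-4)·0.2791 - (1.3)·1.4583) / (9.3) = -0.6214
Iteration 3:
  α = (2 - (3.6)·1.0449 - (-4)·-0.6214) / (8.6) = -0.4939
  β = (6 - (1.4)·-0.4929 - (-2.4)·-0.6214) / (4.8) = 1.0831
  γ = (-5 - (-4)·-0.4929 - (1.3)·1.0449) / (9.3) = -0.8957

(-0.4939, 1.0831, -0.8957)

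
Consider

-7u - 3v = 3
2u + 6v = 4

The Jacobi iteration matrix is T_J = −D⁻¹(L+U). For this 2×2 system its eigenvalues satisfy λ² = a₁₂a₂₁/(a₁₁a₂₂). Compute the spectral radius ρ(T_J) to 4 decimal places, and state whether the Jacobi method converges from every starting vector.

a₁₂a₂₁/(a₁₁a₂₂) = (-3)·(2) / ((-7)·(6)) = 0.142857
ρ = √|0.142857| = √0.142857 = 0.3780
ρ < 1, so Jacobi converges

0.3780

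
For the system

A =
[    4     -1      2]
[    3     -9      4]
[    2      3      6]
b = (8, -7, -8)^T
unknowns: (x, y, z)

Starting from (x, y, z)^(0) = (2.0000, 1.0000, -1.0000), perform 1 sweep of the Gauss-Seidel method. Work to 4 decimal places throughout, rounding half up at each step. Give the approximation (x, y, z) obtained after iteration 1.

Iteration 1:
  x = (8 - (-1)·1.0000 - (2)·-1.0000) / (4) = 2.7500
  y = (-7 - (3)·2.7500 - (4)·-1.0000) / (-9) = 1.2500
  z = (-8 - (2)·2.7500 - (3)·1.2500) / (6) = -2.8750

(2.7500, 1.2500, -2.8750)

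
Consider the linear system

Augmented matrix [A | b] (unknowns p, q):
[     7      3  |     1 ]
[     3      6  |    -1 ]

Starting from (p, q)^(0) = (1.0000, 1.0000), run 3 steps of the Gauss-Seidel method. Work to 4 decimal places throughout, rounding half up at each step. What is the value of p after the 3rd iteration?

0.2471

Iteration 1:
  p = (1 - (3)·1.0000) / (7) = -0.2857
  q = (-1 - (3)·-0.2857) / (6) = -0.0238
Iteration 2:
  p = (1 - (3)·-0.0238) / (7) = 0.1531
  q = (-1 - (3)·0.1531) / (6) = -0.2432
Iteration 3:
  p = (1 - (3)·-0.2432) / (7) = 0.2471
  q = (-1 - (3)·0.2471) / (6) = -0.2902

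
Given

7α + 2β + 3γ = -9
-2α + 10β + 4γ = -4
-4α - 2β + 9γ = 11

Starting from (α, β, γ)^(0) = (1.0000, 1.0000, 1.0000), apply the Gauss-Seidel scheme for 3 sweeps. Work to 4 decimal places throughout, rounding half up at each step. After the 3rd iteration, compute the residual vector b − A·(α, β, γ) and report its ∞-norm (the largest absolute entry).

1.4021

Iteration 1:
  α = (-9 - (2)·1.0000 - (3)·1.0000) / (7) = -2.0000
  β = (-4 - (-2)·-2.0000 - (4)·1.0000) / (10) = -1.2000
  γ = (11 - (-4)·-2.0000 - (-2)·-1.2000) / (9) = 0.0667
Iteration 2:
  α = (-9 - (2)·-1.2000 - (3)·0.0667) / (7) = -0.9714
  β = (-4 - (-2)·-0.9714 - (4)·0.0667) / (10) = -0.6210
  γ = (11 - (-4)·-0.9714 - (-2)·-0.6210) / (9) = 0.6525
Iteration 3:
  α = (-9 - (2)·-0.6210 - (3)·0.6525) / (7) = -1.3879
  β = (-4 - (-2)·-1.3879 - (4)·0.6525) / (10) = -0.9386
  γ = (11 - (-4)·-1.3879 - (-2)·-0.9386) / (9) = 0.3968
Residual b − A·x = (1.4021, 1.0230, 0.0000); ∞-norm = 1.4021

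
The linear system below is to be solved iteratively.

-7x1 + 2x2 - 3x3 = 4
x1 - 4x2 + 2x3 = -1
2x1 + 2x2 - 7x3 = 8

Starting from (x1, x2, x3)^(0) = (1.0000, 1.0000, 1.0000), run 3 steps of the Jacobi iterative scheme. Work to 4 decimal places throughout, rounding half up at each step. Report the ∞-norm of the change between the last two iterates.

0.1545

Iteration 1:
  x1 = (4 - (2)·1.0000 - (-3)·1.0000) / (-7) = -0.7143
  x2 = (-1 - (1)·1.0000 - (2)·1.0000) / (-4) = 1.0000
  x3 = (8 - (2)·1.0000 - (2)·1.0000) / (-7) = -0.5714
Iteration 2:
  x1 = (4 - (2)·1.0000 - (-3)·-0.5714) / (-7) = -0.0408
  x2 = (-1 - (1)·-0.7143 - (2)·-0.5714) / (-4) = -0.2143
  x3 = (8 - (2)·-0.7143 - (2)·1.0000) / (-7) = -1.0612
Iteration 3:
  x1 = (4 - (2)·-0.2143 - (-3)·-1.0612) / (-7) = -0.1779
  x2 = (-1 - (1)·-0.0408 - (2)·-1.0612) / (-4) = -0.2908
  x3 = (8 - (2)·-0.0408 - (2)·-0.2143) / (-7) = -1.2157
Change: (-0.1371, -0.0765, -0.1545) → max |·| = 0.1545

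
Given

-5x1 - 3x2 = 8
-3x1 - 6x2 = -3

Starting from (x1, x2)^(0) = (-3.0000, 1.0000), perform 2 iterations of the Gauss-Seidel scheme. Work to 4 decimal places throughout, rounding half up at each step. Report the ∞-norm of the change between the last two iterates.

Iteration 1:
  x1 = (8 - (-3)·1.0000) / (-5) = -2.2000
  x2 = (-3 - (-3)·-2.2000) / (-6) = 1.6000
Iteration 2:
  x1 = (8 - (-3)·1.6000) / (-5) = -2.5600
  x2 = (-3 - (-3)·-2.5600) / (-6) = 1.7800
Change: (-0.3600, 0.1800) → max |·| = 0.3600

0.3600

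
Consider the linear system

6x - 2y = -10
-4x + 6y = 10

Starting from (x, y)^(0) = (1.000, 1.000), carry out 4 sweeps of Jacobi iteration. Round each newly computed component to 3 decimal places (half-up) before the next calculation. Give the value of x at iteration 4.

-1.309

Iteration 1:
  x = (-10 - (-2)·1.000) / (6) = -1.333
  y = (10 - (-4)·1.000) / (6) = 2.333
Iteration 2:
  x = (-10 - (-2)·2.333) / (6) = -0.889
  y = (10 - (-4)·-1.333) / (6) = 0.778
Iteration 3:
  x = (-10 - (-2)·0.778) / (6) = -1.407
  y = (10 - (-4)·-0.889) / (6) = 1.074
Iteration 4:
  x = (-10 - (-2)·1.074) / (6) = -1.309
  y = (10 - (-4)·-1.407) / (6) = 0.729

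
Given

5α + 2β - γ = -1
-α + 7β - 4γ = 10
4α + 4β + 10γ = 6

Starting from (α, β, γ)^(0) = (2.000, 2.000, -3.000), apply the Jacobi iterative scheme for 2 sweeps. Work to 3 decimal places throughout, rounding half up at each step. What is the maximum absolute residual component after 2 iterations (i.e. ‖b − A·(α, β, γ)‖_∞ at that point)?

10.157

Iteration 1:
  α = (-1 - (2)·2.000 - (-1)·-3.000) / (5) = -1.600
  β = (10 - (-1)·2.000 - (-4)·-3.000) / (7) = 0.000
  γ = (6 - (4)·2.000 - (4)·2.000) / (10) = -1.000
Iteration 2:
  α = (-1 - (2)·0.000 - (-1)·-1.000) / (5) = -0.400
  β = (10 - (-1)·-1.600 - (-4)·-1.000) / (7) = 0.629
  γ = (6 - (4)·-1.600 - (4)·0.000) / (10) = 1.240
Residual b − A·x = (0.982, 10.157, -7.316); ∞-norm = 10.157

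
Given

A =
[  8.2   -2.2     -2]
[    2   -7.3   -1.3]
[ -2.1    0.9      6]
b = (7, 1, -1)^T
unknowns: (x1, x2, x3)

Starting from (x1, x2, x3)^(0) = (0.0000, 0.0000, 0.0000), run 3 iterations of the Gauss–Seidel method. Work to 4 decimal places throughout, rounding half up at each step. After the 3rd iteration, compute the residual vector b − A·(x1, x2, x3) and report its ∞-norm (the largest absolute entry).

0.0027

Iteration 1:
  x1 = (7 - (-2.2)·0.0000 - (-2)·0.0000) / (8.2) = 0.8537
  x2 = (1 - (2)·0.8537 - (-1.3)·0.0000) / (-7.3) = 0.0969
  x3 = (-1 - (-2.1)·0.8537 - (0.9)·0.0969) / (6) = 0.1176
Iteration 2:
  x1 = (7 - (-2.2)·0.0969 - (-2)·0.1176) / (8.2) = 0.9083
  x2 = (1 - (2)·0.9083 - (-1.3)·0.1176) / (-7.3) = 0.0909
  x3 = (-1 - (-2.1)·0.9083 - (0.9)·0.0909) / (6) = 0.1376
Iteration 3:
  x1 = (7 - (-2.2)·0.0909 - (-2)·0.1376) / (8.2) = 0.9116
  x2 = (1 - (2)·0.9116 - (-1.3)·0.1376) / (-7.3) = 0.0883
  x3 = (-1 - (-2.1)·0.9116 - (0.9)·0.0883) / (6) = 0.1391
Residual b − A·x = (-0.0027, 0.0022, 0.0003); ∞-norm = 0.0027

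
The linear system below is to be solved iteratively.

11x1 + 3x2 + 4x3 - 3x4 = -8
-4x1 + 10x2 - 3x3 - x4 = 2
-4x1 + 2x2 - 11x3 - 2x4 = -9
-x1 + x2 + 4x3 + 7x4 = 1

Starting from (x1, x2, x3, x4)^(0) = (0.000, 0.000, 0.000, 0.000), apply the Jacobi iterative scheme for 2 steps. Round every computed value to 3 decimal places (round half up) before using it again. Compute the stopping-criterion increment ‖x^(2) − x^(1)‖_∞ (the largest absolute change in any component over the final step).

Iteration 1:
  x1 = (-8 - (3)·0.000 - (4)·0.000 - (-3)·0.000) / (11) = -0.727
  x2 = (2 - (-4)·0.000 - (-3)·0.000 - (-1)·0.000) / (10) = 0.200
  x3 = (-9 - (-4)·0.000 - (2)·0.000 - (-2)·0.000) / (-11) = 0.818
  x4 = (1 - (-1)·0.000 - (1)·0.000 - (4)·0.000) / (7) = 0.143
Iteration 2:
  x1 = (-8 - (3)·0.200 - (4)·0.818 - (-3)·0.143) / (11) = -1.040
  x2 = (2 - (-4)·-0.727 - (-3)·0.818 - (-1)·0.143) / (10) = 0.169
  x3 = (-9 - (-4)·-0.727 - (2)·0.200 - (-2)·0.143) / (-11) = 1.093
  x4 = (1 - (-1)·-0.727 - (1)·0.200 - (4)·0.818) / (7) = -0.457
Change: (-0.313, -0.031, 0.275, -0.600) → max |·| = 0.600

0.600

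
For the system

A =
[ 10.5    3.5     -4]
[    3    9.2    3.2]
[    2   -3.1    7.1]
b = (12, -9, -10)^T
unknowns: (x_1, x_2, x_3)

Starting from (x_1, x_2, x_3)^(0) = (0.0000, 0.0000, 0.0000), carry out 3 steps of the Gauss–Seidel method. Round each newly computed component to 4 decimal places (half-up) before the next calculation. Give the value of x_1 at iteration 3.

Iteration 1:
  x_1 = (12 - (3.5)·0.0000 - (-4)·0.0000) / (10.5) = 1.1429
  x_2 = (-9 - (3)·1.1429 - (3.2)·0.0000) / (9.2) = -1.3509
  x_3 = (-10 - (2)·1.1429 - (-3.1)·-1.3509) / (7.1) = -2.3202
Iteration 2:
  x_1 = (12 - (3.5)·-1.3509 - (-4)·-2.3202) / (10.5) = 0.7093
  x_2 = (-9 - (3)·0.7093 - (3.2)·-2.3202) / (9.2) = -0.4025
  x_3 = (-10 - (2)·0.7093 - (-3.1)·-0.4025) / (7.1) = -1.7840
Iteration 3:
  x_1 = (12 - (3.5)·-0.4025 - (-4)·-1.7840) / (10.5) = 0.5974
  x_2 = (-9 - (3)·0.5974 - (3.2)·-1.7840) / (9.2) = -0.5525
  x_3 = (-10 - (2)·0.5974 - (-3.1)·-0.5525) / (7.1) = -1.8180

0.5974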